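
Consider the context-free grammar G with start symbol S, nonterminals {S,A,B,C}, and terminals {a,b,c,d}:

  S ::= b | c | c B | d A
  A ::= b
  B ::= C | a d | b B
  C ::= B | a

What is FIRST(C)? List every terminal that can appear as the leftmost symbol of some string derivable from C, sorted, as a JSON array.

Compute FIRST by fixpoint:
pass 1:
  A via A→b: +{b}
  B via B→a d: +{a}
  B via B→b B: +{b}
  C via C→B: +{a,b}
  S via S→b: +{b}
  S via S→c: +{c}
  S via S→d A: +{d}
  S: {b,c,d}  A: {b}  B: {a,b}  C: {a,b}
pass 2: done
  S: {b,c,d}  A: {b}  B: {a,b}  C: {a,b}

FIRST(C) = ["a", "b"]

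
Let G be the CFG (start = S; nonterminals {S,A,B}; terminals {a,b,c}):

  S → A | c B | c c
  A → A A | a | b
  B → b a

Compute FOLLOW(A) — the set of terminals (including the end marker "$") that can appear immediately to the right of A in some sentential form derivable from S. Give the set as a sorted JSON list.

Compute FIRST by fixpoint:
iter 1:
  A via A→a: +{a}
  A via A→b: +{b}
  B via B→b a: +{b}
  S via S→A: +{a,b}
  S via S→c B: +{c}
  S: {a,b,c}  A: {a,b}  B: {b}
iter 2: done
  S: {a,b,c}  A: {a,b}  B: {b}

FOLLOW iteration:
seed FOLLOW(S) with $
round 1:
  A→A A: FOLLOW(A) ⊇ FIRST(A) = {a,b}; new: +{a,b}
  S→A: FOLLOW(A) ⊇ FOLLOW(S) ⊇ {$}; new: +{$}
  S→c B: FOLLOW(B) ⊇ FOLLOW(S) ⊇ {$}; new: +{$}
  FOLLOW[S]={$}  FOLLOW[A]={$,a,b}  FOLLOW[B]={$}
round 2: — fixpoint
  FOLLOW[S]={$}  FOLLOW[A]={$,a,b}  FOLLOW[B]={$}

FOLLOW(A) = ["$", "a", "b"]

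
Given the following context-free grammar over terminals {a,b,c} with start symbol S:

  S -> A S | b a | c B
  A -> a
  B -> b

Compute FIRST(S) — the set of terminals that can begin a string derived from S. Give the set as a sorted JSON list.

FIRST sets, iterate to fixpoint:
pass 1:
  A via A→a: +{a}
  B via B→b: +{b}
  S via S→A S: +{a}
  S via S→b a: +{b}
  S via S→c B: +{c}
  FIRST[S]={a,b,c}  FIRST[A]={a}  FIRST[B]={b}
pass 2: (no change)
  FIRST[S]={a,b,c}  FIRST[A]={a}  FIRST[B]={b}

FIRST(S) = ["a", "b", "c"]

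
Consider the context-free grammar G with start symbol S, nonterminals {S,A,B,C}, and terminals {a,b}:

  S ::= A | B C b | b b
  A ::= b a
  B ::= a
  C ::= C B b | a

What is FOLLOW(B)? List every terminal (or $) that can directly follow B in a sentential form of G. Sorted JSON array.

Compute FIRST by fixpoint:
iter 1:
  A via A→b a: +{b}
  B via B→a: +{a}
  C via C→a: +{a}
  S via S→A: +{b}
  S via S→B C b: +{a}
  FIRST[S]={a,b}  FIRST[A]={b}  FIRST[B]={a}  FIRST[C]={a}
iter 2: done
  FIRST[S]={a,b}  FIRST[A]={b}  FIRST[B]={a}  FIRST[C]={a}

FOLLOW sets:
FOLLOW(S) := {$}
iter 1:
  C→C B b: FOLLOW(C) ⊇ FIRST(B) = {a}; new: +{a}
  C→C B b: FOLLOW(B) ⊇ FIRST(b) = {b}; new: +{b}
  S→A: FOLLOW(A) ⊇ FOLLOW(S) ⊇ {$}; new: +{$}
  S→B C b: FOLLOW(B) ⊇ FIRST(C) = {a}; new: +{a}
  S→B C b: FOLLOW(C) ⊇ FIRST(b) = {b}; new: +{b}
  FOLLOW(S)={$}  FOLLOW(A)={$}  FOLLOW(B)={a,b}  FOLLOW(C)={a,b}
iter 2: (no change)
  FOLLOW(S)={$}  FOLLOW(A)={$}  FOLLOW(B)={a,b}  FOLLOW(C)={a,b}

FOLLOW(B) = ["a", "b"]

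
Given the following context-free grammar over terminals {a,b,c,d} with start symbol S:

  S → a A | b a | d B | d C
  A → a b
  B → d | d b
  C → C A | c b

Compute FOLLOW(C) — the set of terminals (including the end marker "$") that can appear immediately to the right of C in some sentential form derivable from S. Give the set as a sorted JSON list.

FIRST sets, iterate to fixpoint:
iter 1:
  A via A→a b: +{a}
  B via B→d: +{d}
  C via C→c b: +{c}
  S via S→a A: +{a}
  S via S→b a: +{b}
  S via S→d B: +{d}
  FIRST[S]={a,b,d}  FIRST[A]={a}  FIRST[B]={d}  FIRST[C]={c}
iter 2: done
  FIRST[S]={a,b,d}  FIRST[A]={a}  FIRST[B]={d}  FIRST[C]={c}

FOLLOW sets:
FOLLOW(S) := {$}
[1]
  C→C A: FOLLOW(C) ⊇ FIRST(A) = {a}; new: +{a}
  C→C A: FOLLOW(A) ⊇ FOLLOW(C) ⊇ {a}; new: +{a}
  S→a A: FOLLOW(A) ⊇ FOLLOW(S) ⊇ {$}; new: +{$}
  S→d B: FOLLOW(B) ⊇ FOLLOW(S) ⊇ {$}; new: +{$}
  S→d C: FOLLOW(C) ⊇ FOLLOW(S) ⊇ {$}; new: +{$}
  S: {$}  A: {$,a}  B: {$}  C: {$,a}
[2] (stable)
  S: {$}  A: {$,a}  B: {$}  C: {$,a}

FOLLOW(C) = ["$", "a"]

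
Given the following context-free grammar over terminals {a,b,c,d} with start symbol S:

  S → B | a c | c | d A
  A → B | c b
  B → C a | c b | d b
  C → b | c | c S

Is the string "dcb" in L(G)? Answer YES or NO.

CNF form of G:
  S -> C T0 | T0 T1 | T1 T2 | T3 A | T3 T2 | c
  A -> C T0 | T1 T2 | T3 T2
  B -> C T0 | T1 T2 | T3 T2
  C -> T1 S | b | c
  T0 -> a
  T1 -> c
  T2 -> b
  T3 -> d

CYK table (by increasing span):
  [0..0]={T3}  "d"  orig:{}
  [1..1]={C,S,T1}  "c"  orig:{C,S}
  [2..2]={C,T2}  "b"  orig:{C}
  [0..1]=∅  "dc"
  [1..2]={A,B,S}  "cb"
  [0..2]={S}  "dcb"

S ∈ T[0,2] ⇒ YES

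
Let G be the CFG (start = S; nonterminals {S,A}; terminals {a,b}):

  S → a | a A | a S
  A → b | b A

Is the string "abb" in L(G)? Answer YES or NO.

Convert to CNF:
  S -> T1 A | T1 S | a
  A -> T0 A | b
  T0 -> b
  T1 -> a

CYK fill:
  T[0,0] 'a' = {S,T1}  orig:{S}
  T[1,1] 'b' = {A,T0}  orig:{A}
  T[2,2] 'b' = {A,T0}  orig:{A}
  T[0,1] 'ab' = {S}
  T[1,2] 'bb' = {A}
  T[0,2] 'abb' = {S}

S ∈ T[0,2] ⇒ YES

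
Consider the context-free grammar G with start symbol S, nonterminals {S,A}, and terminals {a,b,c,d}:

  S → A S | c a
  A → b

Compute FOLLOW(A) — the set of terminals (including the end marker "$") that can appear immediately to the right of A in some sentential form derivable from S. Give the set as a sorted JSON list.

Compute FIRST by fixpoint:
round 1:
  A via A→b: +{b}
  S via S→A S: +{b}
  S via S→c a: +{c}
  FIRST[S]={b,c}  FIRST[A]={b}
round 2: (no change)
  FIRST[S]={b,c}  FIRST[A]={b}

Compute FOLLOW by fixpoint:
seed FOLLOW(S) with $
round 1:
  S→A S: FOLLOW(A) ⊇ FIRST(S) = {b,c}; new: +{b,c}
  FOLLOW(S)={$}  FOLLOW(A)={b,c}
round 2: — fixpoint
  FOLLOW(S)={$}  FOLLOW(A)={b,c}

FOLLOW(A) = ["b", "c"]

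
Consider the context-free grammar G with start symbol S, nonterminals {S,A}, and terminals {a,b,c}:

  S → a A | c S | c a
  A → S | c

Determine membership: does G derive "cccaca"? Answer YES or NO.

CNF form of G:
  S -> T0 A | T1 S | T1 T0
  A -> T0 A | T1 S | T1 T0 | c
  T0 -> a
  T1 -> c

CYK table (by increasing span):
  T[0,0] 'c' = {A,T1}  orig:{A}
  T[1,1] 'c' = {A,T1}  orig:{A}
  T[2,2] 'c' = {A,T1}  orig:{A}
  T[3,3] 'a' = {T0}  orig:{}
  T[4,4] 'c' = {A,T1}  orig:{A}
  T[5,5] 'a' = {T0}  orig:{}
  T[0,1] 'cc' = ∅
  T[1,2] 'cc' = ∅
  T[2,3] 'ca' = {A,S}
  T[3,4] 'ac' = {A,S}
  T[4,5] 'ca' = {A,S}
  T[0,2] 'ccc' = ∅
  T[1,3] 'cca' = {A,S}
  T[2,4] 'cac' = {A,S}
  T[3,5] 'aca' = {A,S}
  T[0,3] 'ccca' = {A,S}
  T[1,4] 'ccac' = {A,S}
  T[2,5] 'caca' = {A,S}
  T[0,4] 'cccac' = {A,S}
  T[1,5] 'ccaca' = {A,S}
  T[0,5] 'cccaca' = {A,S}

S ∈ T[0,5] ⇒ YES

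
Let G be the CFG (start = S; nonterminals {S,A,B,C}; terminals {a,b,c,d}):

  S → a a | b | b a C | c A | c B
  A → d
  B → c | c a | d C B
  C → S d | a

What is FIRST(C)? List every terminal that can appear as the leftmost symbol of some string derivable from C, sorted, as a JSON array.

Compute FIRST by fixpoint:
[1]
  A via A→d: +{d}
  B via B→c: +{c}
  B via B→d C B: +{d}
  C via C→a: +{a}
  S via S→a a: +{a}
  S via S→b: +{b}
  S via S→c A: +{c}
  FIRST(S)={a,b,c}  FIRST(A)={d}  FIRST(B)={c,d}  FIRST(C)={a}
[2]
  C via C→S d: +{b,c}
  FIRST(S)={a,b,c}  FIRST(A)={d}  FIRST(B)={c,d}  FIRST(C)={a,b,c}
[3] (no change)
  FIRST(S)={a,b,c}  FIRST(A)={d}  FIRST(B)={c,d}  FIRST(C)={a,b,c}

FIRST(C) = ["a", "b", "c"]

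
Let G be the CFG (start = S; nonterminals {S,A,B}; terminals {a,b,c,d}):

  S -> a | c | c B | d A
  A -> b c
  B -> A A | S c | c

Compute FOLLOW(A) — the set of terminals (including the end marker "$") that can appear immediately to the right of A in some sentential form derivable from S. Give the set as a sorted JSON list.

FIRST iteration:
pass 1:
  A via A→b c: +{b}
  B via B→A A: +{b}
  B via B→c: +{c}
  S via S→a: +{a}
  S via S→c: +{c}
  S via S→d A: +{d}
  S: {a,c,d}  A: {b}  B: {b,c}
pass 2:
  B via B→S c: +{a,d}
  S: {a,c,d}  A: {b}  B: {a,b,c,d}
pass 3: — fixpoint
  S: {a,c,d}  A: {b}  B: {a,b,c,d}

Compute FOLLOW by fixpoint:
initialize: $ ∈ FOLLOW(S)
round 1:
  B→A A: FOLLOW(A) ⊇ FIRST(A) = {b}; new: +{b}
  B→S c: FOLLOW(S) ⊇ FIRST(c) = {c}; new: +{c}
  S→c B: FOLLOW(B) ⊇ FOLLOW(S) ⊇ {$,c}; new: +{$,c}
  S→d A: FOLLOW(A) ⊇ FOLLOW(S) ⊇ {$,c}; new: +{$,c}
  S: {$,c}  A: {$,b,c}  B: {$,c}
round 2: done
  S: {$,c}  A: {$,b,c}  B: {$,c}

FOLLOW(A) = ["$", "b", "c"]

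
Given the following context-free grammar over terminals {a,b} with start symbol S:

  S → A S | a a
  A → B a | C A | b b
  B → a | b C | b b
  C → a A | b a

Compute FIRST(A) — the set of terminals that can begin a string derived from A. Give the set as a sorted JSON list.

FIRST sets, iterate to fixpoint:
round 1:
  A via A→b b: +{b}
  B via B→a: +{a}
  B via B→b C: +{b}
  C via C→a A: +{a}
  C via C→b a: +{b}
  S via S→A S: +{b}
  S via S→a a: +{a}
  FIRST[S]={a,b}  FIRST[A]={b}  FIRST[B]={a,b}  FIRST[C]={a,b}
round 2:
  A via A→B a: +{a}
  FIRST[S]={a,b}  FIRST[A]={a,b}  FIRST[B]={a,b}  FIRST[C]={a,b}
round 3: (no change)
  FIRST[S]={a,b}  FIRST[A]={a,b}  FIRST[B]={a,b}  FIRST[C]={a,b}

FIRST(A) = ["a", "b"]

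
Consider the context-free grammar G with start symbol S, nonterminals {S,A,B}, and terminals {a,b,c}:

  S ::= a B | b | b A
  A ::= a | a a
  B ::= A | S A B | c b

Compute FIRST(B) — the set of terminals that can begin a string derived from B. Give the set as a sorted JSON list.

FIRST sets, iterate to fixpoint:
pass 1:
  A via A→a: +{a}
  B via B→A: +{a}
  B via B→c b: +{c}
  S via S→a B: +{a}
  S via S→b: +{b}
  FIRST[S]={a,b}  FIRST[A]={a}  FIRST[B]={a,c}
pass 2:
  B via B→S A B: +{b}
  FIRST[S]={a,b}  FIRST[A]={a}  FIRST[B]={a,b,c}
pass 3: (no change)
  FIRST[S]={a,b}  FIRST[A]={a}  FIRST[B]={a,b,c}

FIRST(B) = ["a", "b", "c"]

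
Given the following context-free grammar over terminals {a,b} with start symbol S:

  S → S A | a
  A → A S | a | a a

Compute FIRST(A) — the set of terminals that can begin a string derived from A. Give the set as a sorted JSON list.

FIRST sets, iterate to fixpoint:
[1]
  A via A→a: +{a}
  S via S→a: +{a}
  FIRST(S)={a}  FIRST(A)={a}
[2] — fixpoint
  FIRST(S)={a}  FIRST(A)={a}

FIRST(A) = ["a"]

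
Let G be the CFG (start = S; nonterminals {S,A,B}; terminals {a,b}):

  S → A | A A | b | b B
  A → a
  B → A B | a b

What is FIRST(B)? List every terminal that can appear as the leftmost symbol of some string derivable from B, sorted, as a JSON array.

Compute FIRST by fixpoint:
pass 1:
  A via A→a: +{a}
  B via B→A B: +{a}
  S via S→A: +{a}
  S via S→b: +{b}
  S: {a,b}  A: {a}  B: {a}
pass 2: done
  S: {a,b}  A: {a}  B: {a}

FIRST(B) = ["a"]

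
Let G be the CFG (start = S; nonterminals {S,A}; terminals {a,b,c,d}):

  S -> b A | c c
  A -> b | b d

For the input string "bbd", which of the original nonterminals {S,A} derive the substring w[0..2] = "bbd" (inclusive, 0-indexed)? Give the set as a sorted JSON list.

Convert to CNF:
  S -> T0 A | T2 T2
  A -> T0 T1 | b
  T0 -> b
  T1 -> d
  T2 -> c

Fill CYK table bottom-up — only the sub-triangle for w[0..2]:
  cell(0,0) b: {A,T0}  orig:{A}
  cell(1,1) b: {A,T0}  orig:{A}
  cell(2,2) d: {T1}  orig:{}
  cell(0,1) bb: {S}
  cell(1,2) bd: {A}
  cell(0,2) bbd: {S}

Original NTs in T[0,2] deriving "bbd": ["S"]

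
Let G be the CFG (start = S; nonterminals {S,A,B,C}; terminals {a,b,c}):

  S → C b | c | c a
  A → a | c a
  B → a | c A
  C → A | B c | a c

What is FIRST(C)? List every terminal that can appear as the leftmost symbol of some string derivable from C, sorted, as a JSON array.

FIRST sets, iterate to fixpoint:
[1]
  A via A→a: +{a}
  A via A→c a: +{c}
  B via B→a: +{a}
  B via B→c A: +{c}
  C via C→A: +{a,c}
  S via S→C b: +{a,c}
  S: {a,c}  A: {a,c}  B: {a,c}  C: {a,c}
[2] done
  S: {a,c}  A: {a,c}  B: {a,c}  C: {a,c}

FIRST(C) = ["a", "c"]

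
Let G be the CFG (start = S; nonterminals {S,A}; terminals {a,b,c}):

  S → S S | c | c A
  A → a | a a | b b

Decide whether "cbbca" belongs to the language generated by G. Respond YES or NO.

CNF form of G:
  S -> S S | T2 A | c
  A -> T0 T0 | T1 T1 | a
  T0 -> a
  T1 -> b
  T2 -> c

CYK table (by increasing span):
  [0..0]={S,T2}  "c"  orig:{S}
  [1..1]={T1}  "b"  orig:{}
  [2..2]={T1}  "b"  orig:{}
  [3..3]={S,T2}  "c"  orig:{S}
  [4..4]={A,T0}  "a"  orig:{A}
  [0..1]=∅  "cb"
  [1..2]={A}  "bb"
  [2..3]=∅  "bc"
  [3..4]={S}  "ca"
  [0..2]={S}  "cbb"
  [1..3]=∅  "bbc"
  [2..4]=∅  "bca"
  [0..3]={S}  "cbbc"
  [1..4]=∅  "bbca"
  [0..4]={S}  "cbbca"

S ∈ T[0,4] ⇒ YES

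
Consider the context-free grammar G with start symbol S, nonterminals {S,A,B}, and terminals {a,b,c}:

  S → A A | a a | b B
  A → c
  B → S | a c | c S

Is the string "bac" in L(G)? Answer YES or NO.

Convert to CNF:
  S -> A A | T0 T0 | T2 B
  A -> c
  B -> A A | T0 T0 | T0 T1 | T1 S | T2 B
  T0 -> a
  T1 -> c
  T2 -> b

CYK table (by increasing span):
  [0..0]={T2}  "b"  orig:{}
  [1..1]={T0}  "a"  orig:{}
  [2..2]={A,T1}  "c"  orig:{A}
  [0..1]=∅  "ba"
  [1..2]={B}  "ac"
  [0..2]={B,S}  "bac"

S ∈ T[0,2] ⇒ YES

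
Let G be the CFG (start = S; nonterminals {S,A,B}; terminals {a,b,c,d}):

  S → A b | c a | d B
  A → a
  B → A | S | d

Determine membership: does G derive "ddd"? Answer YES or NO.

Convert to CNF:
  S -> A T0 | T1 T2 | T3 B
  A -> a
  B -> A T0 | T1 T2 | T3 B | a | d
  T0 -> b
  T1 -> c
  T2 -> a
  T3 -> d

CYK fill:
  cell(0,0) d: {B,T3}  orig:{B}
  cell(1,1) d: {B,T3}  orig:{B}
  cell(2,2) d: {B,T3}  orig:{B}
  cell(0,1) dd: {B,S}
  cell(1,2) dd: {B,S}
  cell(0,2) ddd: {B,S}

S ∈ T[0,2] ⇒ YES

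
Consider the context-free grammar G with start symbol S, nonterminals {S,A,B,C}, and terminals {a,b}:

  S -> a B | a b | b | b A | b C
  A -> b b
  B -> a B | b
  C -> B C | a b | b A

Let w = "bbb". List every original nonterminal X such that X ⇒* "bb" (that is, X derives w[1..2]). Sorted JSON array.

CNF form of G:
  S -> T0 A | T0 C | T1 B | T1 T0 | b
  A -> T0 T0
  B -> T1 B | b
  C -> B C | T0 A | T1 T0
  T0 -> b
  T1 -> a

Fill CYK table bottom-up — only the sub-triangle for w[1..2]:
  cell(1,1) b: {B,S,T0}  orig:{B,S}
  cell(2,2) b: {B,S,T0}  orig:{B,S}
  cell(1,2) bb: {A}

Original NTs in T[1,2] deriving "bb": ["A"]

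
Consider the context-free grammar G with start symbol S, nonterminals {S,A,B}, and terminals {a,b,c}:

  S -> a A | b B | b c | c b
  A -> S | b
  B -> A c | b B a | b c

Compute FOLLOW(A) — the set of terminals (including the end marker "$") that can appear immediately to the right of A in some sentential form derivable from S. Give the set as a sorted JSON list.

FIRST sets, iterate to fixpoint:
pass 1:
  A via A→b: +{b}
  B via B→A c: +{b}
  S via S→a A: +{a}
  S via S→b B: +{b}
  S via S→c b: +{c}
  S: {a,b,c}  A: {b}  B: {b}
pass 2:
  A via A→S: +{a,c}
  B via B→A c: +{a,c}
  S: {a,b,c}  A: {a,b,c}  B: {a,b,c}
pass 3: (stable)
  S: {a,b,c}  A: {a,b,c}  B: {a,b,c}

Compute FOLLOW by fixpoint:
initialize: $ ∈ FOLLOW(S)
round 1:
  B→A c: FOLLOW(A) ⊇ FIRST(c) = {c}; new: +{c}
  B→b B a: FOLLOW(B) ⊇ FIRST(a) = {a}; new: +{a}
  S→a A: FOLLOW(A) ⊇ FOLLOW(S) ⊇ {$}; new: +{$}
  S→b B: FOLLOW(B) ⊇ FOLLOW(S) ⊇ {$}; new: +{$}
  FOLLOW[S]={$}  FOLLOW[A]={$,c}  FOLLOW[B]={$,a}
round 2:
  A→S: FOLLOW(S) ⊇ FOLLOW(A) ⊇ {$,c}; new: +{c}
  S→b B: FOLLOW(B) ⊇ FOLLOW(S) ⊇ {$,c}; new: +{c}
  FOLLOW[S]={$,c}  FOLLOW[A]={$,c}  FOLLOW[B]={$,a,c}
round 3: — fixpoint
  FOLLOW[S]={$,c}  FOLLOW[A]={$,c}  FOLLOW[B]={$,a,c}

FOLLOW(A) = ["$", "c"]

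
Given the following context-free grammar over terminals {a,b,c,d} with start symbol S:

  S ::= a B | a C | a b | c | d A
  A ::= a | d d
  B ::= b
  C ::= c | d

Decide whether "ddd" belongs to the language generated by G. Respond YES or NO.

Convert to CNF:
  S -> T0 A | T1 B | T1 C | T1 T2 | c
  A -> T0 T0 | a
  B -> b
  C -> c | d
  T0 -> d
  T1 -> a
  T2 -> b

CYK table (by increasing span):
  cell(0,0) d: {C,T0}  orig:{C}
  cell(1,1) d: {C,T0}  orig:{C}
  cell(2,2) d: {C,T0}  orig:{C}
  cell(0,1) dd: {A}
  cell(1,2) dd: {A}
  cell(0,2) ddd: {S}

S ∈ T[0,2] ⇒ YES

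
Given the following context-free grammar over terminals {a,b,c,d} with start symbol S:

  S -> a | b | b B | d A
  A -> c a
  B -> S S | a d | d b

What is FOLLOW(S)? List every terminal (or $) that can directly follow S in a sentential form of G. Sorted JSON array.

FIRST sets, iterate to fixpoint:
round 1:
  A via A→c a: +{c}
  B via B→a d: +{a}
  B via B→d b: +{d}
  S via S→a: +{a}
  S via S→b: +{b}
  S via S→d A: +{d}
  FIRST[S]={a,b,d}  FIRST[A]={c}  FIRST[B]={a,d}
round 2:
  B via B→S S: +{b}
  FIRST[S]={a,b,d}  FIRST[A]={c}  FIRST[B]={a,b,d}
round 3: — fixpoint
  FIRST[S]={a,b,d}  FIRST[A]={c}  FIRST[B]={a,b,d}

FOLLOW iteration:
initialize: $ ∈ FOLLOW(S)
round 1:
  B→S S: FOLLOW(S) ⊇ FIRST(S) = {a,b,d}; new: +{a,b,d}
  S→b B: FOLLOW(B) ⊇ FOLLOW(S) ⊇ {$,a,b,d}; new: +{$,a,b,d}
  S→d A: FOLLOW(A) ⊇ FOLLOW(S) ⊇ {$,a,b,d}; new: +{$,a,b,d}
  FOLLOW[S]={$,a,b,d}  FOLLOW[A]={$,a,b,d}  FOLLOW[B]={$,a,b,d}
round 2: — fixpoint
  FOLLOW[S]={$,a,b,d}  FOLLOW[A]={$,a,b,d}  FOLLOW[B]={$,a,b,d}

FOLLOW(S) = ["$", "a", "b", "d"]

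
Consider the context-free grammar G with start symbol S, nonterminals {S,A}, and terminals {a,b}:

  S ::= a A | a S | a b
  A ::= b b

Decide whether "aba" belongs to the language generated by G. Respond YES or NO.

Convert to CNF:
  S -> T1 A | T1 S | T1 T0
  A -> T0 T0
  T0 -> b
  T1 -> a

CYK fill:
  cell(0,0) a: {T1}  orig:{}
  cell(1,1) b: {T0}  orig:{}
  cell(2,2) a: {T1}  orig:{}
  cell(0,1) ab: {S}
  cell(1,2) ba: ∅
  cell(0,2) aba: ∅

S ∉ T[0,2] ⇒ NO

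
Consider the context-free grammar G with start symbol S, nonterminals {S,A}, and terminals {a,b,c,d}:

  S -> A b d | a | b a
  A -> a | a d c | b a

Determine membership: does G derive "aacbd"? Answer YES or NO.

Convert to CNF:
  S -> A X5 | T3 T0 | a
  A -> T0 X4 | T3 T0 | a
  T0 -> a
  T1 -> d
  T2 -> c
  T3 -> b
  X4 -> T1 T2
  X5 -> T3 T1

Fill CYK table bottom-up:
  T[0,0] 'a' = {A,S,T0}  orig:{A,S}
  T[1,1] 'a' = {A,S,T0}  orig:{A,S}
  T[2,2] 'c' = {T2}  orig:{}
  T[3,3] 'b' = {T3}  orig:{}
  T[4,4] 'd' = {T1}  orig:{}
  T[0,1] 'aa' = ∅
  T[1,2] 'ac' = ∅
  T[2,3] 'cb' = ∅
  T[3,4] 'bd' = {X5}  orig:{}
  T[0,2] 'aac' = ∅
  T[1,3] 'acb' = ∅
  T[2,4] 'cbd' = ∅
  T[0,3] 'aacb' = ∅
  T[1,4] 'acbd' = ∅
  T[0,4] 'aacbd' = ∅

S ∉ T[0,4] ⇒ NO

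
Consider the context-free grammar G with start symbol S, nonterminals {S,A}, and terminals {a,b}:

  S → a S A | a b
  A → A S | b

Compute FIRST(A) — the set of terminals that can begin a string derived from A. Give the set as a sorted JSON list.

FIRST sets, iterate to fixpoint:
[1]
  A via A→b: +{b}
  S via S→a S A: +{a}
  FIRST(S)={a}  FIRST(A)={b}
[2] done
  FIRST(S)={a}  FIRST(A)={b}

FIRST(A) = ["b"]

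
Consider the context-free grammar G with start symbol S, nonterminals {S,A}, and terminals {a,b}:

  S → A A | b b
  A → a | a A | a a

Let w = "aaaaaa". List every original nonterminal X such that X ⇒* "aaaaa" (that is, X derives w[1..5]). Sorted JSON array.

Convert to CNF:
  S -> A A | T1 T1
  A -> T0 A | T0 T0 | a
  T0 -> a
  T1 -> b

Fill CYK table bottom-up — only the sub-triangle for w[1..5]:
  [1..1]={A,T0}  "a"  orig:{A}
  [2..2]={A,T0}  "a"  orig:{A}
  [3..3]={A,T0}  "a"  orig:{A}
  [4..4]={A,T0}  "a"  orig:{A}
  [5..5]={A,T0}  "a"  orig:{A}
  [1..2]={A,S}  "aa"
  [2..3]={A,S}  "aa"
  [3..4]={A,S}  "aa"
  [4..5]={A,S}  "aa"
  [1..3]={A,S}  "aaa"
  [2..4]={A,S}  "aaa"
  [3..5]={A,S}  "aaa"
  [1..4]={A,S}  "aaaa"
  [2..5]={A,S}  "aaaa"
  [1..5]={A,S}  "aaaaa"

Original NTs in T[1,5] deriving "aaaaa": ["A", "S"]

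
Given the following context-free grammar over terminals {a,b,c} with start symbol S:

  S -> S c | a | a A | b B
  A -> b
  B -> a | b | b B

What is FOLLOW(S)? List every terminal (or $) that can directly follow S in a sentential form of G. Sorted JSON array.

FIRST sets, iterate to fixpoint:
pass 1:
  A via A→b: +{b}
  B via B→a: +{a}
  B via B→b: +{b}
  S via S→a: +{a}
  S via S→b B: +{b}
  FIRST[S]={a,b}  FIRST[A]={b}  FIRST[B]={a,b}
pass 2: (no change)
  FIRST[S]={a,b}  FIRST[A]={b}  FIRST[B]={a,b}

FOLLOW sets:
initialize: $ ∈ FOLLOW(S)
pass 1:
  S→S c: FOLLOW(S) ⊇ FIRST(c) = {c}; new: +{c}
  S→a A: FOLLOW(A) ⊇ FOLLOW(S) ⊇ {$,c}; new: +{$,c}
  S→b B: FOLLOW(B) ⊇ FOLLOW(S) ⊇ {$,c}; new: +{$,c}
  FOLLOW[S]={$,c}  FOLLOW[A]={$,c}  FOLLOW[B]={$,c}
pass 2: (stable)
  FOLLOW[S]={$,c}  FOLLOW[A]={$,c}  FOLLOW[B]={$,c}

FOLLOW(S) = ["$", "c"]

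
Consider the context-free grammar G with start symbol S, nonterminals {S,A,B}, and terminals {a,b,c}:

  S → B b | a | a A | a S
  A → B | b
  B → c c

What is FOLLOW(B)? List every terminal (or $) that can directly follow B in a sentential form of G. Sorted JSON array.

FIRST sets, iterate to fixpoint:
[1]
  A via A→b: +{b}
  B via B→c c: +{c}
  S via S→B b: +{c}
  S via S→a: +{a}
  FIRST(S)={a,c}  FIRST(A)={b}  FIRST(B)={c}
[2]
  A via A→B: +{c}
  FIRST(S)={a,c}  FIRST(A)={b,c}  FIRST(B)={c}
[3] (stable)
  FIRST(S)={a,c}  FIRST(A)={b,c}  FIRST(B)={c}

FOLLOW sets:
seed FOLLOW(S) with $
iter 1:
  S→B b: FOLLOW(B) ⊇ FIRST(b) = {b}; new: +{b}
  S→a A: FOLLOW(A) ⊇ FOLLOW(S) ⊇ {$}; new: +{$}
  FOLLOW[S]={$}  FOLLOW[A]={$}  FOLLOW[B]={b}
iter 2:
  A→B: FOLLOW(B) ⊇ FOLLOW(A) ⊇ {$}; new: +{$}
  FOLLOW[S]={$}  FOLLOW[A]={$}  FOLLOW[B]={$,b}
iter 3: (no change)
  FOLLOW[S]={$}  FOLLOW[A]={$}  FOLLOW[B]={$,b}

FOLLOW(B) = ["$", "b"]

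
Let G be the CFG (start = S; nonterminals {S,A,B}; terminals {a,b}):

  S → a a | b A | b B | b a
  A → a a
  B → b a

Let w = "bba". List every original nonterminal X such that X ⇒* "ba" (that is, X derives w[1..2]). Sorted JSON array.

CNF form of G:
  S -> T0 T0 | T1 A | T1 B | T1 T0
  A -> T0 T0
  B -> T1 T0
  T0 -> a
  T1 -> b

CYK fill (cells [i..j] with 1 ≤ i ≤ j ≤ 2 only):
  cell(1,1) b: {T1}  orig:{}
  cell(2,2) a: {T0}  orig:{}
  cell(1,2) ba: {B,S}

Original NTs in T[1,2] deriving "ba": ["B", "S"]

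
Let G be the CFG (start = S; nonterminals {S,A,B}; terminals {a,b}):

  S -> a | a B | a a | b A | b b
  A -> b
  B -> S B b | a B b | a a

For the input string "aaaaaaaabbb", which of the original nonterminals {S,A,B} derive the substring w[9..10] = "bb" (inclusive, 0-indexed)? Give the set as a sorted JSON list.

CNF form of G:
  S -> T0 A | T0 T0 | T1 B | T1 T1 | a
  A -> b
  B -> S X2 | T1 T1 | T1 X3
  T0 -> b
  T1 -> a
  X2 -> B T0
  X3 -> B T0

CYK fill, restricted to cells inside w[9..10]:
  T[9,9] 'b' = {A,T0}  orig:{A}
  T[10,10] 'b' = {A,T0}  orig:{A}
  T[9,10] 'bb' = {S}

Original NTs in T[9,10] deriving "bb": ["S"]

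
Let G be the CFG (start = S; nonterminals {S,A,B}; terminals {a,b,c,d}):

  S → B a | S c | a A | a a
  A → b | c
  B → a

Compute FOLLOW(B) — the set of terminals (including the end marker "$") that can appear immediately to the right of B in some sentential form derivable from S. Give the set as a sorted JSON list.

FIRST iteration:
round 1:
  A via A→b: +{b}
  A via A→c: +{c}
  B via B→a: +{a}
  S via S→B a: +{a}
  S: {a}  A: {b,c}  B: {a}
round 2: — fixpoint
  S: {a}  A: {b,c}  B: {a}

FOLLOW sets:
seed FOLLOW(S) with $
iter 1:
  S→B a: FOLLOW(B) ⊇ FIRST(a) = {a}; new: +{a}
  S→S c: FOLLOW(S) ⊇ FIRST(c) = {c}; new: +{c}
  S→a A: FOLLOW(A) ⊇ FOLLOW(S) ⊇ {$,c}; new: +{$,c}
  FOLLOW(S)={$,c}  FOLLOW(A)={$,c}  FOLLOW(B)={a}
iter 2: — fixpoint
  FOLLOW(S)={$,c}  FOLLOW(A)={$,c}  FOLLOW(B)={a}

FOLLOW(B) = ["a"]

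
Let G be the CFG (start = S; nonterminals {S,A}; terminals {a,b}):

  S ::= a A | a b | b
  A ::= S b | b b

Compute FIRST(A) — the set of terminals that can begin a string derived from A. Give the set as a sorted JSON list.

FIRST sets, iterate to fixpoint:
pass 1:
  A via A→b b: +{b}
  S via S→a A: +{a}
  S via S→b: +{b}
  FIRST(S)={a,b}  FIRST(A)={b}
pass 2:
  A via A→S b: +{a}
  FIRST(S)={a,b}  FIRST(A)={a,b}
pass 3: (stable)
  FIRST(S)={a,b}  FIRST(A)={a,b}

FIRST(A) = ["a", "b"]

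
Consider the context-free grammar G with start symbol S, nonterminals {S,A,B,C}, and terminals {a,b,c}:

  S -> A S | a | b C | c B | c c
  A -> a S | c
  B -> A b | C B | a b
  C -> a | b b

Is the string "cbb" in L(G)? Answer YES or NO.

Convert to CNF:
  S -> A S | T1 C | T2 B | T2 T2 | a
  A -> T0 S | c
  B -> A T1 | C B | T0 T1
  C -> T1 T1 | a
  T0 -> a
  T1 -> b
  T2 -> c

Fill CYK table bottom-up:
  [0..0]={A,T2}  "c"  orig:{A}
  [1..1]={T1}  "b"  orig:{}
  [2..2]={T1}  "b"  orig:{}
  [0..1]={B}  "cb"
  [1..2]={C}  "bb"
  [0..2]=∅  "cbb"

S ∉ T[0,2] ⇒ NO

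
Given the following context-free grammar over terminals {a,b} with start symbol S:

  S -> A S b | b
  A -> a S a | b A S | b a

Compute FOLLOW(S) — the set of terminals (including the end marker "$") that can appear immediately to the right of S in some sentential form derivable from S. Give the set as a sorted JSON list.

Compute FIRST by fixpoint:
round 1:
  A via A→a S a: +{a}
  A via A→b A S: +{b}
  S via S→A S b: +{a,b}
  FIRST(S)={a,b}  FIRST(A)={a,b}
round 2: — fixpoint
  FIRST(S)={a,b}  FIRST(A)={a,b}

FOLLOW iteration:
initialize: $ ∈ FOLLOW(S)
round 1:
  A→a S a: FOLLOW(S) ⊇ FIRST(a) = {a}; new: +{a}
  A→b A S: FOLLOW(A) ⊇ FIRST(S) = {a,b}; new: +{a,b}
  A→b A S: FOLLOW(S) ⊇ FOLLOW(A) ⊇ {a,b}; new: +{b}
  FOLLOW[S]={$,a,b}  FOLLOW[A]={a,b}
round 2: done
  FOLLOW[S]={$,a,b}  FOLLOW[A]={a,b}

FOLLOW(S) = ["$", "a", "b"]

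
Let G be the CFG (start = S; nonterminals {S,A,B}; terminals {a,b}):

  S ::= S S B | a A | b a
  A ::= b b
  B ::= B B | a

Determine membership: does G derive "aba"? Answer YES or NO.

Convert to CNF:
  S -> S X2 | T0 T1 | T1 A
  A -> T0 T0
  B -> B B | a
  T0 -> b
  T1 -> a
  X2 -> S B

Fill CYK table bottom-up:
  T[0,0] 'a' = {B,T1}  orig:{B}
  T[1,1] 'b' = {T0}  orig:{}
  T[2,2] 'a' = {B,T1}  orig:{B}
  T[0,1] 'ab' = ∅
  T[1,2] 'ba' = {S}
  T[0,2] 'aba' = ∅

S ∉ T[0,2] ⇒ NO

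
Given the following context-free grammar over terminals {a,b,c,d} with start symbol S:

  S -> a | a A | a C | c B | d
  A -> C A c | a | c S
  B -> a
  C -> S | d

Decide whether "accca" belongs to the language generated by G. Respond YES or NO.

CNF form of G:
  S -> T0 B | T1 A | T1 C | a | d
  A -> C X2 | T0 S | a
  B -> a
  C -> T0 B | T1 A | T1 C | a | d
  T0 -> c
  T1 -> a
  X2 -> A T0

CYK fill:
  [0..0]={A,B,C,S,T1}  "a"  orig:{A,B,C,S}
  [1..1]={T0}  "c"  orig:{}
  [2..2]={T0}  "c"  orig:{}
  [3..3]={T0}  "c"  orig:{}
  [4..4]={A,B,C,S,T1}  "a"  orig:{A,B,C,S}
  [0..1]={X2}  "ac"  orig:{}
  [1..2]=∅  "cc"
  [2..3]=∅  "cc"
  [3..4]={A,C,S}  "ca"
  [0..2]=∅  "acc"
  [1..3]=∅  "ccc"
  [2..4]={A}  "cca"
  [0..3]=∅  "accc"
  [1..4]=∅  "ccca"
  [0..4]=∅  "accca"

S ∉ T[0,4] ⇒ NO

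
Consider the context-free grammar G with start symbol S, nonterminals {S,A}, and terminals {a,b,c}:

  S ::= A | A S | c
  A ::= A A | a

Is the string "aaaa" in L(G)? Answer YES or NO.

Convert to CNF:
  S -> A A | A S | a | c
  A -> A A | a

Fill CYK table bottom-up:
  cell(0,0) a: {A,S}
  cell(1,1) a: {A,S}
  cell(2,2) a: {A,S}
  cell(3,3) a: {A,S}
  cell(0,1) aa: {A,S}
  cell(1,2) aa: {A,S}
  cell(2,3) aa: {A,S}
  cell(0,2) aaa: {A,S}
  cell(1,3) aaa: {A,S}
  cell(0,3) aaaa: {A,S}

S ∈ T[0,3] ⇒ YES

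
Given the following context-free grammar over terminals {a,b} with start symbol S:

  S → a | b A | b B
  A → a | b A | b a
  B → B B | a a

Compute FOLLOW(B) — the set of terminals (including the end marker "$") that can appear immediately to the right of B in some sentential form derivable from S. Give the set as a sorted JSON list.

FIRST sets, iterate to fixpoint:
iter 1:
  A via A→a: +{a}
  A via A→b A: +{b}
  B via B→a a: +{a}
  S via S→a: +{a}
  S via S→b A: +{b}
  FIRST(S)={a,b}  FIRST(A)={a,b}  FIRST(B)={a}
iter 2: (stable)
  FIRST(S)={a,b}  FIRST(A)={a,b}  FIRST(B)={a}

FOLLOW sets:
initialize: $ ∈ FOLLOW(S)
iter 1:
  B→B B: FOLLOW(B) ⊇ FIRST(B) = {a}; new: +{a}
  S→b A: FOLLOW(A) ⊇ FOLLOW(S) ⊇ {$}; new: +{$}
  S→b B: FOLLOW(B) ⊇ FOLLOW(S) ⊇ {$}; new: +{$}
  S: {$}  A: {$}  B: {$,a}
iter 2: (no change)
  S: {$}  A: {$}  B: {$,a}

FOLLOW(B) = ["$", "a"]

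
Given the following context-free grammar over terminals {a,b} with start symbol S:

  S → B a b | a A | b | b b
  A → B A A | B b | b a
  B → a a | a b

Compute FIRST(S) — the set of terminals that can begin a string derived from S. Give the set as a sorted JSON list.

FIRST iteration:
pass 1:
  A via A→b a: +{b}
  B via B→a a: +{a}
  S via S→B a b: +{a}
  S via S→b: +{b}
  FIRST(S)={a,b}  FIRST(A)={b}  FIRST(B)={a}
pass 2:
  A via A→B A A: +{a}
  FIRST(S)={a,b}  FIRST(A)={a,b}  FIRST(B)={a}
pass 3: (stable)
  FIRST(S)={a,b}  FIRST(A)={a,b}  FIRST(B)={a}

FIRST(S) = ["a", "b"]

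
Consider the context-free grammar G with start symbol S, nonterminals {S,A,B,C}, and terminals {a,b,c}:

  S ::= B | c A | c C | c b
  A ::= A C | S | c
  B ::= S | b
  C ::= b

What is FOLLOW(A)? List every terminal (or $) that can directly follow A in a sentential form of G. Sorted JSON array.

Compute FIRST by fixpoint:
iter 1:
  A via A→c: +{c}
  B via B→b: +{b}
  C via C→b: +{b}
  S via S→B: +{b}
  S via S→c A: +{c}
  FIRST[S]={b,c}  FIRST[A]={c}  FIRST[B]={b}  FIRST[C]={b}
iter 2:
  A via A→S: +{b}
  B via B→S: +{c}
  FIRST[S]={b,c}  FIRST[A]={b,c}  FIRST[B]={b,c}  FIRST[C]={b}
iter 3: — fixpoint
  FIRST[S]={b,c}  FIRST[A]={b,c}  FIRST[B]={b,c}  FIRST[C]={b}

FOLLOW sets:
FOLLOW(S) := {$}
round 1:
  A→A C: FOLLOW(A) ⊇ FIRST(C) = {b}; new: +{b}
  A→A C: FOLLOW(C) ⊇ FOLLOW(A) ⊇ {b}; new: +{b}
  A→S: FOLLOW(S) ⊇ FOLLOW(A) ⊇ {b}; new: +{b}
  S→B: FOLLOW(B) ⊇ FOLLOW(S) ⊇ {$,b}; new: +{$,b}
  S→c A: FOLLOW(A) ⊇ FOLLOW(S) ⊇ {$,b}; new: +{$}
  S→c C: FOLLOW(C) ⊇ FOLLOW(S) ⊇ {$,b}; new: +{$}
  FOLLOW[S]={$,b}  FOLLOW[A]={$,b}  FOLLOW[B]={$,b}  FOLLOW[C]={$,b}
round 2: — fixpoint
  FOLLOW[S]={$,b}  FOLLOW[A]={$,b}  FOLLOW[B]={$,b}  FOLLOW[C]={$,b}

FOLLOW(A) = ["$", "b"]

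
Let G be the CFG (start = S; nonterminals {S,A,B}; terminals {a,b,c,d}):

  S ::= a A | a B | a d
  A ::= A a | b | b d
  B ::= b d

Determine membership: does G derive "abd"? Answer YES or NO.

CNF form of G:
  S -> T0 A | T0 B | T0 T2
  A -> A T0 | T1 T2 | b
  B -> T1 T2
  T0 -> a
  T1 -> b
  T2 -> d

CYK fill:
  T[0,0] 'a' = {T0}  orig:{}
  T[1,1] 'b' = {A,T1}  orig:{A}
  T[2,2] 'd' = {T2}  orig:{}
  T[0,1] 'ab' = {S}
  T[1,2] 'bd' = {A,B}
  T[0,2] 'abd' = {S}

S ∈ T[0,2] ⇒ YES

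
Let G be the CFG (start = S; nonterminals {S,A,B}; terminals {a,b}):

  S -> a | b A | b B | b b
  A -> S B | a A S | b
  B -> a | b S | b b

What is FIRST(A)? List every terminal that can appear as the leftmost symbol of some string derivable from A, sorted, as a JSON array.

FIRST iteration:
iter 1:
  A via A→a A S: +{a}
  A via A→b: +{b}
  B via B→a: +{a}
  B via B→b S: +{b}
  S via S→a: +{a}
  S via S→b A: +{b}
  S: {a,b}  A: {a,b}  B: {a,b}
iter 2: — fixpoint
  S: {a,b}  A: {a,b}  B: {a,b}

FIRST(A) = ["a", "b"]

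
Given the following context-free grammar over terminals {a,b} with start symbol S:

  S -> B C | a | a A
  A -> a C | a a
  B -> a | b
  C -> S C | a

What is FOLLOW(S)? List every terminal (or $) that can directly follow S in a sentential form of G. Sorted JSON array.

FIRST sets, iterate to fixpoint:
[1]
  A via A→a C: +{a}
  B via B→a: +{a}
  B via B→b: +{b}
  C via C→a: +{a}
  S via S→B C: +{a,b}
  FIRST(S)={a,b}  FIRST(A)={a}  FIRST(B)={a,b}  FIRST(C)={a}
[2]
  C via C→S C: +{b}
  FIRST(S)={a,b}  FIRST(A)={a}  FIRST(B)={a,b}  FIRST(C)={a,b}
[3] (stable)
  FIRST(S)={a,b}  FIRST(A)={a}  FIRST(B)={a,b}  FIRST(C)={a,b}

FOLLOW iteration:
seed FOLLOW(S) with $
[1]
  C→S C: FOLLOW(S) ⊇ FIRST(C) = {a,b}; new: +{a,b}
  S→B C: FOLLOW(B) ⊇ FIRST(C) = {a,b}; new: +{a,b}
  S→B C: FOLLOW(C) ⊇ FOLLOW(S) ⊇ {$,a,b}; new: +{$,a,b}
  S→a A: FOLLOW(A) ⊇ FOLLOW(S) ⊇ {$,a,b}; new: +{$,a,b}
  FOLLOW(S)={$,a,b}  FOLLOW(A)={$,a,b}  FOLLOW(B)={a,b}  FOLLOW(C)={$,a,b}
[2] done
  FOLLOW(S)={$,a,b}  FOLLOW(A)={$,a,b}  FOLLOW(B)={a,b}  FOLLOW(C)={$,a,b}

FOLLOW(S) = ["$", "a", "b"]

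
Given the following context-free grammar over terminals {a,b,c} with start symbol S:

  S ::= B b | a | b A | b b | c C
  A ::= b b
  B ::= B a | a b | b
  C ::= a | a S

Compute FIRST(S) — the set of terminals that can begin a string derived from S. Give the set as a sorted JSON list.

Compute FIRST by fixpoint:
iter 1:
  A via A→b b: +{b}
  B via B→a b: +{a}
  B via B→b: +{b}
  C via C→a: +{a}
  S via S→B b: +{a,b}
  S via S→c C: +{c}
  FIRST(S)={a,b,c}  FIRST(A)={b}  FIRST(B)={a,b}  FIRST(C)={a}
iter 2: done
  FIRST(S)={a,b,c}  FIRST(A)={b}  FIRST(B)={a,b}  FIRST(C)={a}

FIRST(S) = ["a", "b", "c"]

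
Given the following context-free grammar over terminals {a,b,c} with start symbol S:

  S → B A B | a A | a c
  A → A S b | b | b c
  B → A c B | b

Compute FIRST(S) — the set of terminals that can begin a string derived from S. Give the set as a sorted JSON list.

FIRST iteration:
pass 1:
  A via A→b: +{b}
  B via B→A c B: +{b}
  S via S→B A B: +{b}
  S via S→a A: +{a}
  FIRST[S]={a,b}  FIRST[A]={b}  FIRST[B]={b}
pass 2: — fixpoint
  FIRST[S]={a,b}  FIRST[A]={b}  FIRST[B]={b}

FIRST(S) = ["a", "b"]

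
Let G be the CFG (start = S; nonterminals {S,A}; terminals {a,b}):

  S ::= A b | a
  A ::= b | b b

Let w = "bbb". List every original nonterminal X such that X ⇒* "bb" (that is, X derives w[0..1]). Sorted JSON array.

CNF form of G:
  S -> A T0 | a
  A -> T0 T0 | b
  T0 -> b

CYK table (by increasing span) — only the sub-triangle for w[0..1]:
  T[0,0] 'b' = {A,T0}  orig:{A}
  T[1,1] 'b' = {A,T0}  orig:{A}
  T[0,1] 'bb' = {A,S}

Original NTs in T[0,1] deriving "bb": ["A", "S"]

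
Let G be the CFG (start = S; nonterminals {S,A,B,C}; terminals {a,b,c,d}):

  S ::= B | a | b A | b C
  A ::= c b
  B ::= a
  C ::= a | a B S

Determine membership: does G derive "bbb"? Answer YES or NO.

CNF form of G:
  S -> T1 A | T1 C | a
  A -> T0 T1
  B -> a
  C -> T2 X3 | a
  T0 -> c
  T1 -> b
  T2 -> a
  X3 -> B S

CYK table (by increasing span):
  [0..0]={T1}  "b"  orig:{}
  [1..1]={T1}  "b"  orig:{}
  [2..2]={T1}  "b"  orig:{}
  [0..1]=∅  "bb"
  [1..2]=∅  "bb"
  [0..2]=∅  "bbb"

S ∉ T[0,2] ⇒ NO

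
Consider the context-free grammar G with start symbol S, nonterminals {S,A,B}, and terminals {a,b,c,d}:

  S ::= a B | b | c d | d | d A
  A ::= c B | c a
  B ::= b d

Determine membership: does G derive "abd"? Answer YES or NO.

CNF form of G:
  S -> T0 T3 | T1 B | T3 A | b | d
  A -> T0 B | T0 T1
  B -> T2 T3
  T0 -> c
  T1 -> a
  T2 -> b
  T3 -> d

Fill CYK table bottom-up:
  [0..0]={T1}  "a"  orig:{}
  [1..1]={S,T2}  "b"  orig:{S}
  [2..2]={S,T3}  "d"  orig:{S}
  [0..1]=∅  "ab"
  [1..2]={B}  "bd"
  [0..2]={S}  "abd"

S ∈ T[0,2] ⇒ YES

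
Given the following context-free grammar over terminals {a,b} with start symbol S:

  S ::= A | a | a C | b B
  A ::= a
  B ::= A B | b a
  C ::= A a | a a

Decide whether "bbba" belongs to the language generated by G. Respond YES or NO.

Convert to CNF:
  S -> T0 B | T1 C | a
  A -> a
  B -> A B | T0 T1
  C -> A T1 | T1 T1
  T0 -> b
  T1 -> a

Fill CYK table bottom-up:
  T[0,0] 'b' = {T0}  orig:{}
  T[1,1] 'b' = {T0}  orig:{}
  T[2,2] 'b' = {T0}  orig:{}
  T[3,3] 'a' = {A,S,T1}  orig:{A,S}
  T[0,1] 'bb' = ∅
  T[1,2] 'bb' = ∅
  T[2,3] 'ba' = {B}
  T[0,2] 'bbb' = ∅
  T[1,3] 'bba' = {S}
  T[0,3] 'bbba' = ∅

S ∉ T[0,3] ⇒ NO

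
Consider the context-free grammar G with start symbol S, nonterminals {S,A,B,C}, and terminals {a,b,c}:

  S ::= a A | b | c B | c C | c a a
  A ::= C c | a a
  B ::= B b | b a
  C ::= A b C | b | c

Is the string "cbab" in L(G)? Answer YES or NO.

CNF form of G:
  S -> T0 B | T0 C | T0 X4 | T1 A | b
  A -> C T0 | T1 T1
  B -> B T2 | T2 T1
  C -> A X3 | b | c
  T0 -> c
  T1 -> a
  T2 -> b
  X3 -> T2 C
  X4 -> T1 T1

CYK fill:
  cell(0,0) c: {C,T0}  orig:{C}
  cell(1,1) b: {C,S,T2}  orig:{C,S}
  cell(2,2) a: {T1}  orig:{}
  cell(3,3) b: {C,S,T2}  orig:{C,S}
  cell(0,1) cb: {S}
  cell(1,2) ba: {B}
  cell(2,3) ab: ∅
  cell(0,2) cba: {S}
  cell(1,3) bab: {B}
  cell(0,3) cbab: {S}

S ∈ T[0,3] ⇒ YES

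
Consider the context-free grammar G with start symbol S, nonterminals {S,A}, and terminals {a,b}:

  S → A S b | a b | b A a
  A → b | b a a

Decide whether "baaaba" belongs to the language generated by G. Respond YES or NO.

Convert to CNF:
  S -> A X3 | T0 X4 | T1 T0
  A -> T0 X2 | b
  T0 -> b
  T1 -> a
  X2 -> T1 T1
  X3 -> S T0
  X4 -> A T1

CYK fill:
  T[0,0] 'b' = {A,T0}  orig:{A}
  T[1,1] 'a' = {T1}  orig:{}
  T[2,2] 'a' = {T1}  orig:{}
  T[3,3] 'a' = {T1}  orig:{}
  T[4,4] 'b' = {A,T0}  orig:{A}
  T[5,5] 'a' = {T1}  orig:{}
  T[0,1] 'ba' = {X4}  orig:{}
  T[1,2] 'aa' = {X2}  orig:{}
  T[2,3] 'aa' = {X2}  orig:{}
  T[3,4] 'ab' = {S}
  T[4,5] 'ba' = {X4}  orig:{}
  T[0,2] 'baa' = {A}
  T[1,3] 'aaa' = ∅
  T[2,4] 'aab' = ∅
  T[3,5] 'aba' = ∅
  T[0,3] 'baaa' = {X4}  orig:{}
  T[1,4] 'aaab' = ∅
  T[2,5] 'aaba' = ∅
  T[0,4] 'baaab' = ∅
  T[1,5] 'aaaba' = ∅
  T[0,5] 'baaaba' = ∅

S ∉ T[0,5] ⇒ NO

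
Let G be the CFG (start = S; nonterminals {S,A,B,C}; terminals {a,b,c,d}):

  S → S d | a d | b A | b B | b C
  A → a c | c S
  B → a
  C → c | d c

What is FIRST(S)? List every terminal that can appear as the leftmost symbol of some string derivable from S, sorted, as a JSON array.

Compute FIRST by fixpoint:
iter 1:
  A via A→a c: +{a}
  A via A→c S: +{c}
  B via B→a: +{a}
  C via C→c: +{c}
  C via C→d c: +{d}
  S via S→a d: +{a}
  S via S→b A: +{b}
  FIRST[S]={a,b}  FIRST[A]={a,c}  FIRST[B]={a}  FIRST[C]={c,d}
iter 2: — fixpoint
  FIRST[S]={a,b}  FIRST[A]={a,c}  FIRST[B]={a}  FIRST[C]={c,d}

FIRST(S) = ["a", "b"]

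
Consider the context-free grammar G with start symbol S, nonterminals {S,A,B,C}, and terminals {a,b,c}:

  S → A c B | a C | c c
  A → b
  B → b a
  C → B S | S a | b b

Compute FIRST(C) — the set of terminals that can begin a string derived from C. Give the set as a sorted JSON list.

FIRST sets, iterate to fixpoint:
pass 1:
  A via A→b: +{b}
  B via B→b a: +{b}
  C via C→B S: +{b}
  S via S→A c B: +{b}
  S via S→a C: +{a}
  S via S→c c: +{c}
  S: {a,b,c}  A: {b}  B: {b}  C: {b}
pass 2:
  C via C→S a: +{a,c}
  S: {a,b,c}  A: {b}  B: {b}  C: {a,b,c}
pass 3: (stable)
  S: {a,b,c}  A: {b}  B: {b}  C: {a,b,c}

FIRST(C) = ["a", "b", "c"]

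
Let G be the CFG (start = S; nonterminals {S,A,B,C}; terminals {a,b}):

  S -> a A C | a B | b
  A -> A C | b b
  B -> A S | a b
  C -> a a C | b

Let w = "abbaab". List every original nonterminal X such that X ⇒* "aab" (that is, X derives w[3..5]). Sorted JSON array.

Convert to CNF:
  S -> T1 B | T1 X3 | b
  A -> A C | T0 T0
  B -> A S | T1 T0
  C -> T1 X2 | b
  T0 -> b
  T1 -> a
  X2 -> T1 C
  X3 -> A C

CYK table (by increasing span) — only the sub-triangle for w[3..5]:
  [3..3]={T1}  "a"  orig:{}
  [4..4]={T1}  "a"  orig:{}
  [5..5]={C,S,T0}  "b"  orig:{C,S}
  [3..4]=∅  "aa"
  [4..5]={B,X2}  "ab"  orig:{B}
  [3..5]={C,S}  "aab"

Original NTs in T[3,5] deriving "aab": ["C", "S"]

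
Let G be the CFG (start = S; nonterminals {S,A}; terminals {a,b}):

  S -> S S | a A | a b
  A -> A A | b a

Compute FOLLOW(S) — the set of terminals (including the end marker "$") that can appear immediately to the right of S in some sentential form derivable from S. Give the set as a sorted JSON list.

Compute FIRST by fixpoint:
pass 1:
  A via A→b a: +{b}
  S via S→a A: +{a}
  FIRST[S]={a}  FIRST[A]={b}
pass 2: (stable)
  FIRST[S]={a}  FIRST[A]={b}

Compute FOLLOW by fixpoint:
FOLLOW(S) := {$}
round 1:
  A→A A: FOLLOW(A) ⊇ FIRST(A) = {b}; new: +{b}
  S→S S: FOLLOW(S) ⊇ FIRST(S) = {a}; new: +{a}
  S→a A: FOLLOW(A) ⊇ FOLLOW(S) ⊇ {$,a}; new: +{$,a}
  FOLLOW[S]={$,a}  FOLLOW[A]={$,a,b}
round 2: (stable)
  FOLLOW[S]={$,a}  FOLLOW[A]={$,a,b}

FOLLOW(S) = ["$", "a"]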